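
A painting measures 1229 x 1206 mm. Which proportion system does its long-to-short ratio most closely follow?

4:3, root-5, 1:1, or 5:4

1:1

1229/1206 ≈ 1.019. Nearest candidates are 1:1 (1.000, off by 0.019) and 5:4 (1.250, off by 0.231).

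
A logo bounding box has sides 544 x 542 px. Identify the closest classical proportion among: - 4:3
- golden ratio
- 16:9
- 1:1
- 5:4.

Ratio = 544 / 542 ≈ 1.004.
Distances: 4:3 1.333 (Δ 0.329); golden ratio 1.618 (Δ 0.614); 16:9 1.778 (Δ 0.774); 1:1 1.000 (Δ 0.004); 5:4 1.250 (Δ 0.246).

1:1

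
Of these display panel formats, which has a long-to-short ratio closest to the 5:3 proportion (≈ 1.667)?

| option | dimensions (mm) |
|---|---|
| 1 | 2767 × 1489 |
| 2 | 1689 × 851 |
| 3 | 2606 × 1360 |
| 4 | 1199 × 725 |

Target 5:3 ≈ 1.667.
1: 1.858 (Δ0.191)  2: 1.985 (Δ0.318)  3: 1.916 (Δ0.249)  4: 1.654 (Δ0.013)

4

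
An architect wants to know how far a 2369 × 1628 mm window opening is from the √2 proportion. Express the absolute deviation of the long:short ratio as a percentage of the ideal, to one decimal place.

2.9%

Ratio = 2369 / 1628 ≈ 1.4552.
Ideal root-2 ≈ 1.4142. |1.4552 − 1.4142| / 1.4142 ≈ 2.90% → 2.9%.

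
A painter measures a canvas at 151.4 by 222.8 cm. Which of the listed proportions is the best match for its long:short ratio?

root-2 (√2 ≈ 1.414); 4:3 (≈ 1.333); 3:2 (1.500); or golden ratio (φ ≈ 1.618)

Ratio = 222.8 / 151.4 ≈ 1.472.
Distances: root-2 1.414 (Δ 0.058); 4:3 1.333 (Δ 0.139); 3:2 1.500 (Δ 0.028); golden ratio 1.618 (Δ 0.146).

3:2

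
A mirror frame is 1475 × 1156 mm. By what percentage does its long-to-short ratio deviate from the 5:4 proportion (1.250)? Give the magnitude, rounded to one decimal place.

Ratio = 1475 / 1156 ≈ 1.2760.
Ideal 5:4 = 1.2500. |1.2760 − 1.2500| / 1.2500 ≈ 2.08% → 2.1%.

2.1%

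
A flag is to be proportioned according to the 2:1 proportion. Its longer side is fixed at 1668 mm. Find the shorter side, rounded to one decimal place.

2:1 = 2.00000.
Shorter side = 1668 ÷ 2.00000 ≈ 834.000 → 834.0 mm.

834.0 mm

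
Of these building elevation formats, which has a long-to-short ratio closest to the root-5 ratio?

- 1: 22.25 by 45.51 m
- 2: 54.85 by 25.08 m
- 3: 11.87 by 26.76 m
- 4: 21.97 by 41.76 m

Ratios (long/short): 1 ≈ 2.045; 2 ≈ 2.187; 3 ≈ 2.254; 4 ≈ 1.901.
root-5 ≈ 2.236; option 3 is nearest (Δ 0.018).

3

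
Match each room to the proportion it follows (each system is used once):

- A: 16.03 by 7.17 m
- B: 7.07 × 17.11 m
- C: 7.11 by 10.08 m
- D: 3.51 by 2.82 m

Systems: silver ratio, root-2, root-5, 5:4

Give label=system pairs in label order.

A=root-5, B=silver ratio, C=root-2, D=5:4

A = 16.03/7.17 ≈ 2.236 → root-5 (2.236)
B = 17.11/7.07 ≈ 2.420 → silver ratio (2.414)
C = 10.08/7.11 ≈ 1.418 → root-2 (1.414)
D = 3.51/2.82 ≈ 1.245 → 5:4 (1.250)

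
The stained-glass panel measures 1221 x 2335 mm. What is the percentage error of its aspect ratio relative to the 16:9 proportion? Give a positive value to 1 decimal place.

7.6%

Ratio = 2335 / 1221 ≈ 1.9124.
Ideal 16:9 ≈ 1.7778. |1.9124 − 1.7778| / 1.7778 ≈ 7.57% → 7.6%.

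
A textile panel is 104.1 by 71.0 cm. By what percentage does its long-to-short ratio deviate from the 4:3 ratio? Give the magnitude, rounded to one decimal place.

Ratio = 104.1 / 71.0 ≈ 1.4662.
Ideal 4:3 ≈ 1.3333. |1.4662 − 1.3333| / 1.3333 ≈ 9.97% → 10.0%.

10.0%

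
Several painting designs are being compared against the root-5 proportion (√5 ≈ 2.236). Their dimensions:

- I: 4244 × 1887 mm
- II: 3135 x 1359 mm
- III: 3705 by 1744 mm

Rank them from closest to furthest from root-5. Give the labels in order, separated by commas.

I, II, III

Ratios: I = 4244 / 1887 ≈ 2.249; II = 3135 / 1359 ≈ 2.307; III = 3705 / 1744 ≈ 2.124.
|Δ from 2.236|: I 0.013; II 0.071; III 0.112.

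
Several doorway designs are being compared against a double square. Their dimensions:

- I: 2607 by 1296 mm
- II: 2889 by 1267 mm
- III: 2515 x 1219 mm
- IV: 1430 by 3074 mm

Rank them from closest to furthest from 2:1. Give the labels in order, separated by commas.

I: 2607/1296 ≈ 2.012 → |2.012 − 2.000| = 0.012
II: 2889/1267 ≈ 2.280 → |2.280 − 2.000| = 0.280
III: 2515/1219 ≈ 2.063 → |2.063 − 2.000| = 0.063
IV: 3074/1430 ≈ 2.150 → |2.150 − 2.000| = 0.150

I, III, IV, II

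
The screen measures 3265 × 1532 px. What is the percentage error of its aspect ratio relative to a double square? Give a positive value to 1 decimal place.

Ratio = 3265 / 1532 ≈ 2.1312.
Ideal 2:1 = 2.0000. |2.1312 − 2.0000| / 2.0000 ≈ 6.56% → 6.6%.

6.6%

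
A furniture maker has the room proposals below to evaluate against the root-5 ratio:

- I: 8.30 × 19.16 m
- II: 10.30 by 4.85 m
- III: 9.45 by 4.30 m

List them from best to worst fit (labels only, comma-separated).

I: 19.16/8.30 ≈ 2.308 → |2.308 − 2.236| = 0.072
II: 10.30/4.85 ≈ 2.124 → |2.124 − 2.236| = 0.112
III: 9.45/4.30 ≈ 2.198 → |2.198 − 2.236| = 0.038

III, I, II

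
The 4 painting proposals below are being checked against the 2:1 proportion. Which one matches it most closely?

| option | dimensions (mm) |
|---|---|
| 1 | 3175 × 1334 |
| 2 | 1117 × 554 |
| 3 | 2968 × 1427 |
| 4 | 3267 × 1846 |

Ratios (long/short): 1 ≈ 2.380; 2 ≈ 2.016; 3 ≈ 2.080; 4 ≈ 1.770.
2:1 ≈ 2.000; option 2 is nearest (Δ 0.016).

2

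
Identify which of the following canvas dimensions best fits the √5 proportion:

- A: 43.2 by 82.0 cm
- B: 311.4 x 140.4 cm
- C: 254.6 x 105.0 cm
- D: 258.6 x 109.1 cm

B

Ratios (long/short): A ≈ 1.898; B ≈ 2.218; C ≈ 2.425; D ≈ 2.370.
root-5 ≈ 2.236; option B is nearest (Δ 0.018).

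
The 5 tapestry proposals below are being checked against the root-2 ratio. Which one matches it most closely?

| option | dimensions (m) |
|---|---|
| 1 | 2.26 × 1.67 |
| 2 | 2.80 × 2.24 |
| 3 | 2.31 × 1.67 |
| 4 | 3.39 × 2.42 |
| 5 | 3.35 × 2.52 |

Target root-2 ≈ 1.414.
1: 1.353 (Δ0.061)  2: 1.250 (Δ0.164)  3: 1.383 (Δ0.031)  4: 1.401 (Δ0.013)  5: 1.329 (Δ0.085)

4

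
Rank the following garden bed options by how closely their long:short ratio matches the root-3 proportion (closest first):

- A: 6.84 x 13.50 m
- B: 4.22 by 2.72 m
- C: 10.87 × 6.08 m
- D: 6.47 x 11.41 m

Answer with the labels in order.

Ratios: A = 13.50 / 6.84 ≈ 1.974; B = 4.22 / 2.72 ≈ 1.551; C = 10.87 / 6.08 ≈ 1.788; D = 11.41 / 6.47 ≈ 1.764.
|Δ from 1.732|: A 0.242; B 0.181; C 0.056; D 0.032.

D, C, B, A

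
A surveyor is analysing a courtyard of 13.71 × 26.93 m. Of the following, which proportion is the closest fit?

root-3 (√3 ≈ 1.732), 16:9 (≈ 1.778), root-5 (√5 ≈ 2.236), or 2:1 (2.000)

26.93/13.71 ≈ 1.964. Nearest candidates are 2:1 (2.000, off by 0.036) and 16:9 (1.778, off by 0.186).

2:1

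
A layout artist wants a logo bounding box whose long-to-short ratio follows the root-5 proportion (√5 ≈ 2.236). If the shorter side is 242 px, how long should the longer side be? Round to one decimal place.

541.1 px

root-5 ≈ 2.23607.
Longer side = 242 × 2.23607 ≈ 541.129 → 541.1 px.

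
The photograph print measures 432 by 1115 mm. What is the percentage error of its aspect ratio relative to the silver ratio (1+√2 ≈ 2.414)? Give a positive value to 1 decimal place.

6.9%

Ratio = 1115 / 432 ≈ 2.5810.
Ideal silver ratio ≈ 2.4142. |2.5810 − 2.4142| / 2.4142 ≈ 6.91% → 6.9%.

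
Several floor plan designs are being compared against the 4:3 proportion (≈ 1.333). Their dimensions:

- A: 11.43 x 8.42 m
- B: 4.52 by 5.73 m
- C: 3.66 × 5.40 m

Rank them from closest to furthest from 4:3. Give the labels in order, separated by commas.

A, B, C

Ratios: A = 11.43 / 8.42 ≈ 1.357; B = 5.73 / 4.52 ≈ 1.268; C = 5.40 / 3.66 ≈ 1.475.
|Δ from 1.333|: A 0.024; B 0.065; C 0.142.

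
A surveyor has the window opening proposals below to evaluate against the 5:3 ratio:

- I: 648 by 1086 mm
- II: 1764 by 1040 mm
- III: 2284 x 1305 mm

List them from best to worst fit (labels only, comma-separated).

Ratios: I = 1086 / 648 ≈ 1.676; II = 1764 / 1040 ≈ 1.696; III = 2284 / 1305 ≈ 1.750.
|Δ from 1.667|: I 0.009; II 0.029; III 0.083.

I, II, III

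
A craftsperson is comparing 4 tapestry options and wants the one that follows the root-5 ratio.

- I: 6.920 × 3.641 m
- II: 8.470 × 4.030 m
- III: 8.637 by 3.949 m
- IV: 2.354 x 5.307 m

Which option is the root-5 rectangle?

IV

Target root-5 ≈ 2.236.
I: 1.901 (Δ0.335)  II: 2.102 (Δ0.134)  III: 2.187 (Δ0.049)  IV: 2.254 (Δ0.018)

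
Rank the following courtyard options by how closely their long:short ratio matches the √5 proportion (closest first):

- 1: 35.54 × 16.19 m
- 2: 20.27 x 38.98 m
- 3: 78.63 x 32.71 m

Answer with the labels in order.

1: 35.54/16.19 ≈ 2.195 → |2.195 − 2.236| = 0.041
2: 38.98/20.27 ≈ 1.923 → |1.923 − 2.236| = 0.313
3: 78.63/32.71 ≈ 2.404 → |2.404 − 2.236| = 0.168

1, 3, 2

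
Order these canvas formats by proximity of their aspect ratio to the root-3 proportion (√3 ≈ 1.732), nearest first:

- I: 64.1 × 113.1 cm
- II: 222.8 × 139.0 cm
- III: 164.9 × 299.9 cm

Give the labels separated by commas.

I: 113.1/64.1 ≈ 1.764 → |1.764 − 1.732| = 0.032
II: 222.8/139.0 ≈ 1.603 → |1.603 − 1.732| = 0.129
III: 299.9/164.9 ≈ 1.819 → |1.819 − 1.732| = 0.087

I, III, II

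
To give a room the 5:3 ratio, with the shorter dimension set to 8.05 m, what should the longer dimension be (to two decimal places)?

5:3 ≈ 1.66667.
Longer side = 8.05 × 1.66667 ≈ 13.4167 → 13.42 m.

13.42 m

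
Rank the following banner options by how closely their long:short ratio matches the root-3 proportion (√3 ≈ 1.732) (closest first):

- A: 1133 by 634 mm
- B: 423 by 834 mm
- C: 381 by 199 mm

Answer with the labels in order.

A, C, B

A: 1133/634 ≈ 1.787 → |1.787 − 1.732| = 0.055
B: 834/423 ≈ 1.972 → |1.972 − 1.732| = 0.240
C: 381/199 ≈ 1.915 → |1.915 − 1.732| = 0.183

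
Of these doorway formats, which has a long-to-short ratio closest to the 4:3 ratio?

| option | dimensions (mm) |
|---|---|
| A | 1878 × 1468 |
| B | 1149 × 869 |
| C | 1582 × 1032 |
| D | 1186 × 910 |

Target 4:3 ≈ 1.333.
A: 1.279 (Δ0.054)  B: 1.322 (Δ0.011)  C: 1.533 (Δ0.200)  D: 1.303 (Δ0.030)

B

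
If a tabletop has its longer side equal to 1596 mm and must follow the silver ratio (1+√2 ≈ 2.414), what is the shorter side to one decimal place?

silver ratio ≈ 2.41421.
Shorter side = 1596 ÷ 2.41421 ≈ 661.086 → 661.1 mm.

661.1 mm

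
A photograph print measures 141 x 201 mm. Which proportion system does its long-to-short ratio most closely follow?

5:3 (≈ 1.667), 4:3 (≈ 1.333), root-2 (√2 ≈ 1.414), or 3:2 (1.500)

root-2

201/141 ≈ 1.426. Nearest candidates are root-2 (1.414, off by 0.012) and 3:2 (1.500, off by 0.074).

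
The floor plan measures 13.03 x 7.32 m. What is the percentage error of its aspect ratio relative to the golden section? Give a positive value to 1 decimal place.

Ratio = 13.03 / 7.32 ≈ 1.7801.
Ideal golden ratio ≈ 1.6180. |1.7801 − 1.6180| / 1.6180 ≈ 10.02% → 10.0%.

10.0%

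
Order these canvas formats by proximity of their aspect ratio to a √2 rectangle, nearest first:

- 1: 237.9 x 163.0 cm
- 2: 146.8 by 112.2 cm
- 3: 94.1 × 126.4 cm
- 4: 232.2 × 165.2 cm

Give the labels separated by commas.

1: 237.9/163.0 ≈ 1.460 → |1.460 − 1.414| = 0.046
2: 146.8/112.2 ≈ 1.308 → |1.308 − 1.414| = 0.106
3: 126.4/94.1 ≈ 1.343 → |1.343 − 1.414| = 0.071
4: 232.2/165.2 ≈ 1.406 → |1.406 − 1.414| = 0.008

4, 1, 3, 2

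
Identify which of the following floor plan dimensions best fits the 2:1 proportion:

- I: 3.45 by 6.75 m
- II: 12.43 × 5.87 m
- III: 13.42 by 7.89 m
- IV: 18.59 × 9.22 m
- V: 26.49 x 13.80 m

IV

Target 2:1 ≈ 2.000.
I: 1.957 (Δ0.043)  II: 2.118 (Δ0.118)  III: 1.701 (Δ0.299)  IV: 2.016 (Δ0.016)  V: 1.920 (Δ0.080)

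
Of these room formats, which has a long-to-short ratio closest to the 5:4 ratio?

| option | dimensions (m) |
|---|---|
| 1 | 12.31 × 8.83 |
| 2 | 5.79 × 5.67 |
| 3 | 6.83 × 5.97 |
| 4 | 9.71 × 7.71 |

Target 5:4 ≈ 1.250.
1: 1.394 (Δ0.144)  2: 1.021 (Δ0.229)  3: 1.144 (Δ0.106)  4: 1.259 (Δ0.009)

4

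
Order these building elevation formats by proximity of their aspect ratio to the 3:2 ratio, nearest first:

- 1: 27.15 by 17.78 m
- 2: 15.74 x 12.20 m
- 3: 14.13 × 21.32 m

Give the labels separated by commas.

Ratios: 1 = 27.15 / 17.78 ≈ 1.527; 2 = 15.74 / 12.20 ≈ 1.290; 3 = 21.32 / 14.13 ≈ 1.509.
|Δ from 1.500|: 1 0.027; 2 0.210; 3 0.009.

3, 1, 2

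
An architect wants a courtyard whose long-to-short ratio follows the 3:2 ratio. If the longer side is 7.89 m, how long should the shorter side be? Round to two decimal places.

3:2 = 1.50000.
Shorter side = 7.89 ÷ 1.50000 ≈ 5.2600 → 5.26 m.

5.26 m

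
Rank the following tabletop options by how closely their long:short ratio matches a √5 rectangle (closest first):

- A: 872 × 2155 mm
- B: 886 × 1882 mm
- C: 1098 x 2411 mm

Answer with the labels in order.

A: 2155/872 ≈ 2.471 → |2.471 − 2.236| = 0.235
B: 1882/886 ≈ 2.124 → |2.124 − 2.236| = 0.112
C: 2411/1098 ≈ 2.196 → |2.196 − 2.236| = 0.040

C, B, A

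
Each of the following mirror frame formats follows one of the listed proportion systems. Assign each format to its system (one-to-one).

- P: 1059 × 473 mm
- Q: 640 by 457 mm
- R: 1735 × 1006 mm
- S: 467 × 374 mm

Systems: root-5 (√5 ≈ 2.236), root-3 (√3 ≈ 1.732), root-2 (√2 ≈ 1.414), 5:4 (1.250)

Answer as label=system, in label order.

P = 1059/473 ≈ 2.239 → root-5 (2.236)
Q = 640/457 ≈ 1.400 → root-2 (1.414)
R = 1735/1006 ≈ 1.725 → root-3 (1.732)
S = 467/374 ≈ 1.249 → 5:4 (1.250)

P=root-5, Q=root-2, R=root-3, S=5:4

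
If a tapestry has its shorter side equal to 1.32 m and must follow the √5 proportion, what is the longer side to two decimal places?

2.95 m

root-5 ≈ 2.23607.
Longer side = 1.32 × 2.23607 ≈ 2.9516 → 2.95 m.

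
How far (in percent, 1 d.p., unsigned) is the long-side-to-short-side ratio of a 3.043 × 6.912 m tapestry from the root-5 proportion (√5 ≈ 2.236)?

1.6%

Ratio = 6.912 / 3.043 ≈ 2.2714.
Ideal root-5 ≈ 2.2361. |2.2714 − 2.2361| / 2.2361 ≈ 1.58% → 1.6%.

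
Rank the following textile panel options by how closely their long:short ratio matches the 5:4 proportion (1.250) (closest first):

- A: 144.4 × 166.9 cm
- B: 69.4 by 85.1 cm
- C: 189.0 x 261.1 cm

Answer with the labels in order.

A: 166.9/144.4 ≈ 1.156 → |1.156 − 1.250| = 0.094
B: 85.1/69.4 ≈ 1.226 → |1.226 − 1.250| = 0.024
C: 261.1/189.0 ≈ 1.381 → |1.381 − 1.250| = 0.131

B, A, C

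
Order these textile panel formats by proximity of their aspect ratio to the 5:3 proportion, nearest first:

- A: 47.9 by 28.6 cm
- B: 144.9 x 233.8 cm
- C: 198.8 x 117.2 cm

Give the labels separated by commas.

A, C, B

Ratios: A = 47.9 / 28.6 ≈ 1.675; B = 233.8 / 144.9 ≈ 1.614; C = 198.8 / 117.2 ≈ 1.696.
|Δ from 1.667|: A 0.008; B 0.053; C 0.029.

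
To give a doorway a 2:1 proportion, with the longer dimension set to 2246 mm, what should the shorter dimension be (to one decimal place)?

1123.0 mm

2:1 = 2.00000.
Shorter side = 2246 ÷ 2.00000 ≈ 1123.000 → 1123.0 mm.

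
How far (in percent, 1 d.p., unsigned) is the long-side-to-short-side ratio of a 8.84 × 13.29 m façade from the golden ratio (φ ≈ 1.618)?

7.1%

Ratio = 13.29 / 8.84 ≈ 1.5034.
Ideal golden ratio ≈ 1.6180. |1.5034 − 1.6180| / 1.6180 ≈ 7.08% → 7.1%.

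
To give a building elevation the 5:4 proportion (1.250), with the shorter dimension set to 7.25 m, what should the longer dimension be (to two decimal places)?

5:4 = 1.25000.
Longer side = 7.25 × 1.25000 ≈ 9.0625 → 9.06 m.

9.06 m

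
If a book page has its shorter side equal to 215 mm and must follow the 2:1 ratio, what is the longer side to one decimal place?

2:1 = 2.00000.
Longer side = 215 × 2.00000 ≈ 430.000 → 430.0 mm.

430.0 mm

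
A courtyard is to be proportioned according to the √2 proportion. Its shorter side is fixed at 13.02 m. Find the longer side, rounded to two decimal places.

root-2 ≈ 1.41421.
Longer side = 13.02 × 1.41421 ≈ 18.4130 → 18.41 m.

18.41 m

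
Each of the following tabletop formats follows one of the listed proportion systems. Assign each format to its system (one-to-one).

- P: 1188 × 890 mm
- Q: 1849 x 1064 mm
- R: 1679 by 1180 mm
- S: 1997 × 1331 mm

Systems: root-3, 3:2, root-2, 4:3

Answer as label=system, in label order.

P=4:3, Q=root-3, R=root-2, S=3:2

P = 1188/890 ≈ 1.335 → 4:3 (1.333)
Q = 1849/1064 ≈ 1.738 → root-3 (1.732)
R = 1679/1180 ≈ 1.423 → root-2 (1.414)
S = 1997/1331 ≈ 1.500 → 3:2 (1.500)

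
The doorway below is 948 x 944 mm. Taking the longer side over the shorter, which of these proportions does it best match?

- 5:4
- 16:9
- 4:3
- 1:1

1:1

948/944 ≈ 1.004. Nearest candidates are 1:1 (1.000, off by 0.004) and 5:4 (1.250, off by 0.246).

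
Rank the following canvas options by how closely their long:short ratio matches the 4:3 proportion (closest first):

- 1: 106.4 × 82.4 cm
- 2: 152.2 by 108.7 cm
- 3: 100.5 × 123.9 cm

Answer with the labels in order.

Ratios: 1 = 106.4 / 82.4 ≈ 1.291; 2 = 152.2 / 108.7 ≈ 1.400; 3 = 123.9 / 100.5 ≈ 1.233.
|Δ from 1.333|: 1 0.042; 2 0.067; 3 0.100.

1, 2, 3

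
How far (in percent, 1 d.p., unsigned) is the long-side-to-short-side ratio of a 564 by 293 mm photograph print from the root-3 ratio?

11.1%

Ratio = 564 / 293 ≈ 1.9249.
Ideal root-3 ≈ 1.7321. |1.9249 − 1.7321| / 1.7321 ≈ 11.13% → 11.1%.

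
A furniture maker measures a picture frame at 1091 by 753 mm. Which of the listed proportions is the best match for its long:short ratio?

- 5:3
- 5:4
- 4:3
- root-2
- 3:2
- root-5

Ratio = 1091 / 753 ≈ 1.449.
Distances: 5:3 1.667 (Δ 0.218); 5:4 1.250 (Δ 0.199); 4:3 1.333 (Δ 0.116); root-2 1.414 (Δ 0.035); 3:2 1.500 (Δ 0.051); root-5 2.236 (Δ 0.787).

root-2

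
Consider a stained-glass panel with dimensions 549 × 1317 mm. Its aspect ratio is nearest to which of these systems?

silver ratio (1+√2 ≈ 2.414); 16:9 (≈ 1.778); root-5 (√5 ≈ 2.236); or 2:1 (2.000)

1317/549 ≈ 2.399. Nearest candidates are silver ratio (2.414, off by 0.015) and root-5 (2.236, off by 0.163).

silver ratio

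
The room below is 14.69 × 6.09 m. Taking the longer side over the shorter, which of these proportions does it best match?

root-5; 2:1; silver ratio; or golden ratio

Ratio = 14.69 / 6.09 ≈ 2.412.
Distances: root-5 2.236 (Δ 0.176); 2:1 2.000 (Δ 0.412); silver ratio 2.414 (Δ 0.002); golden ratio 1.618 (Δ 0.794).

silver ratio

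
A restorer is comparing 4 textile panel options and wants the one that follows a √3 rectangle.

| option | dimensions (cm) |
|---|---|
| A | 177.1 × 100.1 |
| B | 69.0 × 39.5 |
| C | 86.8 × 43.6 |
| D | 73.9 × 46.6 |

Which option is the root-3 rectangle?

Target root-3 ≈ 1.732.
A: 1.769 (Δ0.037)  B: 1.747 (Δ0.015)  C: 1.991 (Δ0.259)  D: 1.586 (Δ0.146)

B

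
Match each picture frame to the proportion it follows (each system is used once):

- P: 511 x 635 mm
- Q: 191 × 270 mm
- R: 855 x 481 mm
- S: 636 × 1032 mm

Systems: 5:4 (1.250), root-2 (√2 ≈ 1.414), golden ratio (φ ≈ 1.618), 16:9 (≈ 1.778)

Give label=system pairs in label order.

P=5:4, Q=root-2, R=16:9, S=golden ratio

P = 635/511 ≈ 1.243 → 5:4 (1.250)
Q = 270/191 ≈ 1.414 → root-2 (1.414)
R = 855/481 ≈ 1.778 → 16:9 (1.778)
S = 1032/636 ≈ 1.623 → golden ratio (1.618)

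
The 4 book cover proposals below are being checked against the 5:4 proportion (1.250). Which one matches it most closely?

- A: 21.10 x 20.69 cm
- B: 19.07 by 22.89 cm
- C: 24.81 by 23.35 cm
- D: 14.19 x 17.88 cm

D

Ratios (long/short): A ≈ 1.020; B ≈ 1.200; C ≈ 1.063; D ≈ 1.260.
5:4 ≈ 1.250; option D is nearest (Δ 0.010).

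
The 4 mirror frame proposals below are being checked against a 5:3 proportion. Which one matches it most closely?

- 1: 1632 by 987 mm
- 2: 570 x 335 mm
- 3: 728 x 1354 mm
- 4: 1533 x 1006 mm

1

Target 5:3 ≈ 1.667.
1: 1.653 (Δ0.014)  2: 1.701 (Δ0.034)  3: 1.860 (Δ0.193)  4: 1.524 (Δ0.143)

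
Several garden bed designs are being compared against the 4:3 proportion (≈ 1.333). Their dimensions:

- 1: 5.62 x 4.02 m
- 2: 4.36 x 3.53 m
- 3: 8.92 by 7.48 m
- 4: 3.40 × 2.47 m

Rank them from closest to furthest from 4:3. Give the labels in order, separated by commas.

Ratios: 1 = 5.62 / 4.02 ≈ 1.398; 2 = 4.36 / 3.53 ≈ 1.235; 3 = 8.92 / 7.48 ≈ 1.193; 4 = 3.40 / 2.47 ≈ 1.377.
|Δ from 1.333|: 1 0.065; 2 0.098; 3 0.140; 4 0.044.

4, 1, 2, 3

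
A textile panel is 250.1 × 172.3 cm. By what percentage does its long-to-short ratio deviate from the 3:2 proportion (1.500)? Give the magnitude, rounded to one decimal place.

Ratio = 250.1 / 172.3 ≈ 1.4515.
Ideal 3:2 = 1.5000. |1.4515 − 1.5000| / 1.5000 ≈ 3.23% → 3.2%.

3.2%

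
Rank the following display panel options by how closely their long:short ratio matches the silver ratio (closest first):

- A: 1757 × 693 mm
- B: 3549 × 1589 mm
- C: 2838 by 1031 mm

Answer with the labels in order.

A: 1757/693 ≈ 2.535 → |2.535 − 2.414| = 0.121
B: 3549/1589 ≈ 2.233 → |2.233 − 2.414| = 0.181
C: 2838/1031 ≈ 2.753 → |2.753 − 2.414| = 0.339

A, B, C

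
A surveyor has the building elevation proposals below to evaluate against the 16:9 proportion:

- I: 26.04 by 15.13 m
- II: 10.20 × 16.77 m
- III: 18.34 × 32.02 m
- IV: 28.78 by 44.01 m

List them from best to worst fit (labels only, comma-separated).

III, I, II, IV

Ratios: I = 26.04 / 15.13 ≈ 1.721; II = 16.77 / 10.20 ≈ 1.644; III = 32.02 / 18.34 ≈ 1.746; IV = 44.01 / 28.78 ≈ 1.529.
|Δ from 1.778|: I 0.057; II 0.134; III 0.032; IV 0.249.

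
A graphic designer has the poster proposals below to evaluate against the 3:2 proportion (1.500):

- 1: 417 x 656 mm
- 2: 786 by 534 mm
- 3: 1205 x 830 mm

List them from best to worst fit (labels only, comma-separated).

2, 3, 1

Ratios: 1 = 656 / 417 ≈ 1.573; 2 = 786 / 534 ≈ 1.472; 3 = 1205 / 830 ≈ 1.452.
|Δ from 1.500|: 1 0.073; 2 0.028; 3 0.048.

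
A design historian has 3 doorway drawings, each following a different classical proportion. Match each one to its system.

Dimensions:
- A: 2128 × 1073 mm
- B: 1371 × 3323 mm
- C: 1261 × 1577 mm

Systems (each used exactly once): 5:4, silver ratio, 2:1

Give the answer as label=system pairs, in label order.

A=2:1, B=silver ratio, C=5:4

A = 2128/1073 ≈ 1.983 → 2:1 (2.000)
B = 3323/1371 ≈ 2.424 → silver ratio (2.414)
C = 1577/1261 ≈ 1.251 → 5:4 (1.250)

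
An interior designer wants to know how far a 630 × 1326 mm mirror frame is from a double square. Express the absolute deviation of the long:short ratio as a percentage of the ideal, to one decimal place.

Ratio = 1326 / 630 ≈ 2.1048.
Ideal 2:1 = 2.0000. |2.1048 − 2.0000| / 2.0000 ≈ 5.24% → 5.2%.

5.2%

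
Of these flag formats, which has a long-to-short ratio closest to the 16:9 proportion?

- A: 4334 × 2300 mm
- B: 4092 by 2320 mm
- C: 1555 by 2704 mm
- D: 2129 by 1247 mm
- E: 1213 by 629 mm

B

Target 16:9 ≈ 1.778.
A: 1.884 (Δ0.106)  B: 1.764 (Δ0.014)  C: 1.739 (Δ0.039)  D: 1.707 (Δ0.071)  E: 1.928 (Δ0.150)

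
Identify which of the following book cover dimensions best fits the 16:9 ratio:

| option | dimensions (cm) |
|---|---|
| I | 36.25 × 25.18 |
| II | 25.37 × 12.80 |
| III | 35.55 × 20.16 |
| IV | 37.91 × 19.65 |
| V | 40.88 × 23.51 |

Target 16:9 ≈ 1.778.
I: 1.440 (Δ0.338)  II: 1.982 (Δ0.204)  III: 1.763 (Δ0.015)  IV: 1.929 (Δ0.151)  V: 1.739 (Δ0.039)

III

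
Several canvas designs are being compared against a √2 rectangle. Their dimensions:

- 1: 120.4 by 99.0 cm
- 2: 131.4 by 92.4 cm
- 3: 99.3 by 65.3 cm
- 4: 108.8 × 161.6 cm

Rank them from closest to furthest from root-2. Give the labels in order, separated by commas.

2, 4, 3, 1

1: 120.4/99.0 ≈ 1.216 → |1.216 − 1.414| = 0.198
2: 131.4/92.4 ≈ 1.422 → |1.422 − 1.414| = 0.008
3: 99.3/65.3 ≈ 1.521 → |1.521 − 1.414| = 0.107
4: 161.6/108.8 ≈ 1.485 → |1.485 − 1.414| = 0.071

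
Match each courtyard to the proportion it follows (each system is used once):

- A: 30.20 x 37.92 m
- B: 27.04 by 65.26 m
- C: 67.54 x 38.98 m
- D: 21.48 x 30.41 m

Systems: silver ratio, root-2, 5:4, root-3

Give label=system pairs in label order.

Ratios: A ≈ 1.256; B ≈ 2.413; C ≈ 1.733; D ≈ 1.416.
Targets: silver ratio ≈ 2.414; root-2 ≈ 1.414; 5:4 ≈ 1.250; root-3 ≈ 1.732.

A=5:4, B=silver ratio, C=root-3, D=root-2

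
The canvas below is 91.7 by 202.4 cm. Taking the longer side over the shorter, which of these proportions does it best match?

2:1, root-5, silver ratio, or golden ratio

root-5

202.4/91.7 ≈ 2.207. Nearest candidates are root-5 (2.236, off by 0.029) and silver ratio (2.414, off by 0.207).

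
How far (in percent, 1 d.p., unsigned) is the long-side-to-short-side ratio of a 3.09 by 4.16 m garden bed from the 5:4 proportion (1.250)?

Ratio = 4.16 / 3.09 ≈ 1.3463.
Ideal 5:4 = 1.2500. |1.3463 − 1.2500| / 1.2500 ≈ 7.70% → 7.7%.

7.7%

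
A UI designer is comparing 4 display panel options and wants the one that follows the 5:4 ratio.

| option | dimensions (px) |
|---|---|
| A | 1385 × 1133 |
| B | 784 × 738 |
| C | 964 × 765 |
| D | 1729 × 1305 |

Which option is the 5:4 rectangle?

Target 5:4 ≈ 1.250.
A: 1.222 (Δ0.028)  B: 1.062 (Δ0.188)  C: 1.260 (Δ0.010)  D: 1.325 (Δ0.075)

C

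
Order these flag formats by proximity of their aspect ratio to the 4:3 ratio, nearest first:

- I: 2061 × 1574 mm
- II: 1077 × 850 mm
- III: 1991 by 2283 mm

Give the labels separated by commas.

I: 2061/1574 ≈ 1.309 → |1.309 − 1.333| = 0.024
II: 1077/850 ≈ 1.267 → |1.267 − 1.333| = 0.066
III: 2283/1991 ≈ 1.147 → |1.147 − 1.333| = 0.186

I, II, III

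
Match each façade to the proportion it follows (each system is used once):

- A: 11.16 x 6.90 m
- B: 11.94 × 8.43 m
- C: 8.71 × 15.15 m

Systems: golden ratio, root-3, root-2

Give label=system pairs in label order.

A=golden ratio, B=root-2, C=root-3

Ratios: A ≈ 1.617; B ≈ 1.416; C ≈ 1.739.
Targets: golden ratio ≈ 1.618; root-3 ≈ 1.732; root-2 ≈ 1.414.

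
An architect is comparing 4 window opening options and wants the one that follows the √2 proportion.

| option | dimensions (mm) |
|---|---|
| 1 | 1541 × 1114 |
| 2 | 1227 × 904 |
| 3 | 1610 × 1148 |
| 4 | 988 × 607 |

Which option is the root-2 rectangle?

3

Target root-2 ≈ 1.414.
1: 1.383 (Δ0.031)  2: 1.357 (Δ0.057)  3: 1.402 (Δ0.012)  4: 1.628 (Δ0.214)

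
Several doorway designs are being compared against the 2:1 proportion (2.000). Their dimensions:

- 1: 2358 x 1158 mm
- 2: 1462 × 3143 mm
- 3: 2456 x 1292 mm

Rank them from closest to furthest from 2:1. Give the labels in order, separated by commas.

1: 2358/1158 ≈ 2.036 → |2.036 − 2.000| = 0.036
2: 3143/1462 ≈ 2.150 → |2.150 − 2.000| = 0.150
3: 2456/1292 ≈ 1.901 → |1.901 − 2.000| = 0.099

1, 3, 2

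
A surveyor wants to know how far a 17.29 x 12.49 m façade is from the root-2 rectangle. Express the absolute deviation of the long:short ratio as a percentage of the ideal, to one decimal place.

2.1%

Ratio = 17.29 / 12.49 ≈ 1.3843.
Ideal root-2 ≈ 1.4142. |1.3843 − 1.4142| / 1.4142 ≈ 2.11% → 2.1%.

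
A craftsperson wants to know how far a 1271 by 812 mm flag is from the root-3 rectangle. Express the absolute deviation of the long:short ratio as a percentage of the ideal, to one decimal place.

Ratio = 1271 / 812 ≈ 1.5653.
Ideal root-3 ≈ 1.7321. |1.5653 − 1.7321| / 1.7321 ≈ 9.63% → 9.6%.

9.6%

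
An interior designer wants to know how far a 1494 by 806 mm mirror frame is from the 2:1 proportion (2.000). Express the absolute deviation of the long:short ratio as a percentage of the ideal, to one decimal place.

Ratio = 1494 / 806 ≈ 1.8536.
Ideal 2:1 = 2.0000. |1.8536 − 2.0000| / 2.0000 ≈ 7.32% → 7.3%.

7.3%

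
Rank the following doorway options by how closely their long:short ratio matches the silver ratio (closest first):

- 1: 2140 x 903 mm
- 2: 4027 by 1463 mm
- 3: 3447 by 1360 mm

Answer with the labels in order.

1, 3, 2

Ratios: 1 = 2140 / 903 ≈ 2.370; 2 = 4027 / 1463 ≈ 2.753; 3 = 3447 / 1360 ≈ 2.535.
|Δ from 2.414|: 1 0.044; 2 0.339; 3 0.121.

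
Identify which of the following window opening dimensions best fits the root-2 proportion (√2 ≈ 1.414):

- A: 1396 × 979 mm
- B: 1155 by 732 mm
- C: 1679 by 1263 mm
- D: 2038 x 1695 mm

A

Ratios (long/short): A ≈ 1.426; B ≈ 1.578; C ≈ 1.329; D ≈ 1.202.
root-2 ≈ 1.414; option A is nearest (Δ 0.012).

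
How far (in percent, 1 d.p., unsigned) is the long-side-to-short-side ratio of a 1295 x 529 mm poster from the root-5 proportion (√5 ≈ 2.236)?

Ratio = 1295 / 529 ≈ 2.4480.
Ideal root-5 ≈ 2.2361. |2.4480 − 2.2361| / 2.2361 ≈ 9.48% → 9.5%.

9.5%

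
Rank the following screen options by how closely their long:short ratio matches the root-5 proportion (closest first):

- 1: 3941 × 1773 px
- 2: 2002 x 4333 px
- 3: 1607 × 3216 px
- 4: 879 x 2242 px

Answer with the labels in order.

Ratios: 1 = 3941 / 1773 ≈ 2.223; 2 = 4333 / 2002 ≈ 2.164; 3 = 3216 / 1607 ≈ 2.001; 4 = 2242 / 879 ≈ 2.551.
|Δ from 2.236|: 1 0.013; 2 0.072; 3 0.235; 4 0.315.

1, 2, 3, 4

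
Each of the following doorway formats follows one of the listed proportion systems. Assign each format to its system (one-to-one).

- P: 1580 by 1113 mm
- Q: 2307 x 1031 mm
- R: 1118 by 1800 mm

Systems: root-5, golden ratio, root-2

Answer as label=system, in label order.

Ratios: P ≈ 1.420; Q ≈ 2.238; R ≈ 1.610.
Targets: root-5 ≈ 2.236; golden ratio ≈ 1.618; root-2 ≈ 1.414.

P=root-2, Q=root-5, R=golden ratio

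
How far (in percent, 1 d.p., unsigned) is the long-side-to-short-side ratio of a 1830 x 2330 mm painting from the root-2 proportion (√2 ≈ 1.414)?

10.0%

Ratio = 2330 / 1830 ≈ 1.2732.
Ideal root-2 ≈ 1.4142. |1.2732 − 1.4142| / 1.4142 ≈ 9.97% → 10.0%.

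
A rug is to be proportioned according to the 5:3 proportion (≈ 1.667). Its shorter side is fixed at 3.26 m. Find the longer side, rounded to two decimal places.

5:3 ≈ 1.66667.
Longer side = 3.26 × 1.66667 ≈ 5.4333 → 5.43 m.

5.43 m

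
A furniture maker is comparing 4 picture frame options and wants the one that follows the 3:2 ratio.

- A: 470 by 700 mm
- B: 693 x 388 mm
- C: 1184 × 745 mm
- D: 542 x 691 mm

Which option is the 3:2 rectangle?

A

Ratios (long/short): A ≈ 1.489; B ≈ 1.786; C ≈ 1.589; D ≈ 1.275.
3:2 ≈ 1.500; option A is nearest (Δ 0.011).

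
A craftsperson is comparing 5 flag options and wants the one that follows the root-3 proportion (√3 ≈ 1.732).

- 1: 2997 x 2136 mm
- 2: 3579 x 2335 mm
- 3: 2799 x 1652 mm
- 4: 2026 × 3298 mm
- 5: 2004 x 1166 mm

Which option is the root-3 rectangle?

Ratios (long/short): 1 ≈ 1.403; 2 ≈ 1.533; 3 ≈ 1.694; 4 ≈ 1.628; 5 ≈ 1.719.
root-3 ≈ 1.732; option 5 is nearest (Δ 0.013).

5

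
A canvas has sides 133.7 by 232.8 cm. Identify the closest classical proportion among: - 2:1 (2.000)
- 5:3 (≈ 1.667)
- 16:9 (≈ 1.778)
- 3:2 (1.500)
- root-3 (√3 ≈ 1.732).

root-3

232.8/133.7 ≈ 1.741. Nearest candidates are root-3 (1.732, off by 0.009) and 16:9 (1.778, off by 0.037).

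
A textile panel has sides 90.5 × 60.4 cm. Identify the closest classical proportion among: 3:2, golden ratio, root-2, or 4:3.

3:2

Ratio = 90.5 / 60.4 ≈ 1.498.
Distances: 3:2 1.500 (Δ 0.002); golden ratio 1.618 (Δ 0.120); root-2 1.414 (Δ 0.084); 4:3 1.333 (Δ 0.165).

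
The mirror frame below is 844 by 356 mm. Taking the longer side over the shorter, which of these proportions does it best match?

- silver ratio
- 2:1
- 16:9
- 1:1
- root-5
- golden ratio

844/356 ≈ 2.371. Nearest candidates are silver ratio (2.414, off by 0.043) and root-5 (2.236, off by 0.135).

silver ratio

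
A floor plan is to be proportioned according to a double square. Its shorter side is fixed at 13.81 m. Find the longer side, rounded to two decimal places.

27.62 m

2:1 = 2.00000.
Longer side = 13.81 × 2.00000 ≈ 27.6200 → 27.62 m.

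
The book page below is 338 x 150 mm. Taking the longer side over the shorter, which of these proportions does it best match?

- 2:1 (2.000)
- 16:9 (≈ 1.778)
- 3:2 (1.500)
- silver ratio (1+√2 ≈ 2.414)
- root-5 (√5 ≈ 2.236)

root-5

338/150 ≈ 2.253. Nearest candidates are root-5 (2.236, off by 0.017) and silver ratio (2.414, off by 0.161).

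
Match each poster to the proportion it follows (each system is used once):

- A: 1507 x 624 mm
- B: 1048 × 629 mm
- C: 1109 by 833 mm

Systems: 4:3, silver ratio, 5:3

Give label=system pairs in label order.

Ratios: A ≈ 2.415; B ≈ 1.666; C ≈ 1.331.
Targets: 4:3 ≈ 1.333; silver ratio ≈ 2.414; 5:3 ≈ 1.667.

A=silver ratio, B=5:3, C=4:3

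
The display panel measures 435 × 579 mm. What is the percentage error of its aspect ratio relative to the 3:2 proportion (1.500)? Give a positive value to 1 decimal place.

Ratio = 579 / 435 ≈ 1.3310.
Ideal 3:2 = 1.5000. |1.3310 − 1.5000| / 1.5000 ≈ 11.27% → 11.3%.

11.3%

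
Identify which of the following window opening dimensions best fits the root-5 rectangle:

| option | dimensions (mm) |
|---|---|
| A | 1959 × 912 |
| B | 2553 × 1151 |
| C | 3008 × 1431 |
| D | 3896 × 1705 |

B

Ratios (long/short): A ≈ 2.148; B ≈ 2.218; C ≈ 2.102; D ≈ 2.285.
root-5 ≈ 2.236; option B is nearest (Δ 0.018).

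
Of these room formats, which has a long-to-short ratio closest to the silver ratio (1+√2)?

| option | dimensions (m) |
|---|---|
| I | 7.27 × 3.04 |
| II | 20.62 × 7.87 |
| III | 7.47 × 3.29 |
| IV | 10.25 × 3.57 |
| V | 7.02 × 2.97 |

I

Target silver ratio ≈ 2.414.
I: 2.391 (Δ0.023)  II: 2.620 (Δ0.206)  III: 2.271 (Δ0.143)  IV: 2.871 (Δ0.457)  V: 2.364 (Δ0.050)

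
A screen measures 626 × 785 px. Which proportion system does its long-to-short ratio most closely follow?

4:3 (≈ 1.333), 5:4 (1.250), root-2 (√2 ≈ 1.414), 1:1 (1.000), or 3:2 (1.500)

785/626 ≈ 1.254. Nearest candidates are 5:4 (1.250, off by 0.004) and 4:3 (1.333, off by 0.079).

5:4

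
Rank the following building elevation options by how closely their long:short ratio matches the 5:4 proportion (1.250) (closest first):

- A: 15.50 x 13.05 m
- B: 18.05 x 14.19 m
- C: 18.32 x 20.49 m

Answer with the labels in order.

A: 15.50/13.05 ≈ 1.188 → |1.188 − 1.250| = 0.062
B: 18.05/14.19 ≈ 1.272 → |1.272 − 1.250| = 0.022
C: 20.49/18.32 ≈ 1.118 → |1.118 − 1.250| = 0.132

B, A, C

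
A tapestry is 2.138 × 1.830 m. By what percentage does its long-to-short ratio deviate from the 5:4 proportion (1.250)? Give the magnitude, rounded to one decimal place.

Ratio = 2.138 / 1.830 ≈ 1.1683.
Ideal 5:4 = 1.2500. |1.1683 − 1.2500| / 1.2500 ≈ 6.54% → 6.5%.

6.5%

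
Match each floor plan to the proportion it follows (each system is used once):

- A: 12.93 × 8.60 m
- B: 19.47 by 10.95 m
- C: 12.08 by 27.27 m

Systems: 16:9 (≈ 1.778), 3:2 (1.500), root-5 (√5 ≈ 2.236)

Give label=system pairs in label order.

A=3:2, B=16:9, C=root-5

Ratios: A ≈ 1.503; B ≈ 1.778; C ≈ 2.257.
Targets: 16:9 ≈ 1.778; 3:2 ≈ 1.500; root-5 ≈ 2.236.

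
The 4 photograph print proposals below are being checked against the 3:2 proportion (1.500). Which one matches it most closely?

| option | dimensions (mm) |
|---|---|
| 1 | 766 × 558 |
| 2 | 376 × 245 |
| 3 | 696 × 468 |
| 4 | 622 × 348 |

Ratios (long/short): 1 ≈ 1.373; 2 ≈ 1.535; 3 ≈ 1.487; 4 ≈ 1.787.
3:2 ≈ 1.500; option 3 is nearest (Δ 0.013).

3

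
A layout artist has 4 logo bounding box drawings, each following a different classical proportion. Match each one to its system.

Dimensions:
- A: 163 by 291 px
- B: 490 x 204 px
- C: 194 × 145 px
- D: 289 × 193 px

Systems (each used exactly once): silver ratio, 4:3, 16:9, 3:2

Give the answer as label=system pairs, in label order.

A=16:9, B=silver ratio, C=4:3, D=3:2

Ratios: A ≈ 1.785; B ≈ 2.402; C ≈ 1.338; D ≈ 1.497.
Targets: silver ratio ≈ 2.414; 4:3 ≈ 1.333; 16:9 ≈ 1.778; 3:2 ≈ 1.500.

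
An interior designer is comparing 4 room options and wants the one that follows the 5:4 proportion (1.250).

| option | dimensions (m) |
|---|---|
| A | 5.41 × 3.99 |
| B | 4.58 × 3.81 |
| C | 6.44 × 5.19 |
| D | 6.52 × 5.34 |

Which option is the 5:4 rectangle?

Ratios (long/short): A ≈ 1.356; B ≈ 1.202; C ≈ 1.241; D ≈ 1.221.
5:4 ≈ 1.250; option C is nearest (Δ 0.009).

C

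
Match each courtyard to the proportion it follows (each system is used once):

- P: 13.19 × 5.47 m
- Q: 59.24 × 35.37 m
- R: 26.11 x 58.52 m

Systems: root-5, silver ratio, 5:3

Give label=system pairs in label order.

P=silver ratio, Q=5:3, R=root-5

Ratios: P ≈ 2.411; Q ≈ 1.675; R ≈ 2.241.
Targets: root-5 ≈ 2.236; silver ratio ≈ 2.414; 5:3 ≈ 1.667.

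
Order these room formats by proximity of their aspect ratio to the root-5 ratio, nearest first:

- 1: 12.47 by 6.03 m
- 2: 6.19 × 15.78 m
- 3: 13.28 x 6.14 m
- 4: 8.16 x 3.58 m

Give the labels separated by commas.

1: 12.47/6.03 ≈ 2.068 → |2.068 − 2.236| = 0.168
2: 15.78/6.19 ≈ 2.549 → |2.549 − 2.236| = 0.313
3: 13.28/6.14 ≈ 2.163 → |2.163 − 2.236| = 0.073
4: 8.16/3.58 ≈ 2.279 → |2.279 − 2.236| = 0.043

4, 3, 1, 2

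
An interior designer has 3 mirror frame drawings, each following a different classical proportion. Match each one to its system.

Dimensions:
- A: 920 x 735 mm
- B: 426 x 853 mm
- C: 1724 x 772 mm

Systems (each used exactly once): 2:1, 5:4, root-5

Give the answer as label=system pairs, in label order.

A = 920/735 ≈ 1.252 → 5:4 (1.250)
B = 853/426 ≈ 2.002 → 2:1 (2.000)
C = 1724/772 ≈ 2.233 → root-5 (2.236)

A=5:4, B=2:1, C=root-5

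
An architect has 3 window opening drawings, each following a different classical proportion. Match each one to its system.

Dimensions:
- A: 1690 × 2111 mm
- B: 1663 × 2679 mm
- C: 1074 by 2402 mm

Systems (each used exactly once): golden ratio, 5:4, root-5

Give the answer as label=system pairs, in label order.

Ratios: A ≈ 1.249; B ≈ 1.611; C ≈ 2.236.
Targets: golden ratio ≈ 1.618; 5:4 ≈ 1.250; root-5 ≈ 2.236.

A=5:4, B=golden ratio, C=root-5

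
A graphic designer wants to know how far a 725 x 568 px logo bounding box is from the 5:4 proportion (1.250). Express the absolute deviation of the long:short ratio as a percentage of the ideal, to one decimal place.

Ratio = 725 / 568 ≈ 1.2764.
Ideal 5:4 = 1.2500. |1.2764 − 1.2500| / 1.2500 ≈ 2.11% → 2.1%.

2.1%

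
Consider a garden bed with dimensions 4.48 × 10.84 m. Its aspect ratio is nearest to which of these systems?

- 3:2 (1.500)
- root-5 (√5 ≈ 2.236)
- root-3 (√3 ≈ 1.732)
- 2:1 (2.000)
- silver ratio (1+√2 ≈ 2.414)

silver ratio

10.84/4.48 ≈ 2.420. Nearest candidates are silver ratio (2.414, off by 0.006) and root-5 (2.236, off by 0.184).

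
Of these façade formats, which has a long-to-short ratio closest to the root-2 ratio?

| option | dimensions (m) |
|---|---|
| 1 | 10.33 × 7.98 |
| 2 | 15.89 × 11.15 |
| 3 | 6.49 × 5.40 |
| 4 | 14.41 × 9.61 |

Ratios (long/short): 1 ≈ 1.294; 2 ≈ 1.425; 3 ≈ 1.202; 4 ≈ 1.499.
root-2 ≈ 1.414; option 2 is nearest (Δ 0.011).

2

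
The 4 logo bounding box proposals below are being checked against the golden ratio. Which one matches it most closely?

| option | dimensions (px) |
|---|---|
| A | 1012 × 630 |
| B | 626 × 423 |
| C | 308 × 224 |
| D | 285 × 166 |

Target golden ratio ≈ 1.618.
A: 1.606 (Δ0.012)  B: 1.480 (Δ0.138)  C: 1.375 (Δ0.243)  D: 1.717 (Δ0.099)

A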